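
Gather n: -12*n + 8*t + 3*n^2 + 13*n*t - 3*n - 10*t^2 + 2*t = 3*n^2 + n*(13*t - 15) - 10*t^2 + 10*t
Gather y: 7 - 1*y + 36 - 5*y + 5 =48 - 6*y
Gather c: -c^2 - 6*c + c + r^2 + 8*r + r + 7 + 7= -c^2 - 5*c + r^2 + 9*r + 14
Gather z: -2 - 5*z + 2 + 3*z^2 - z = 3*z^2 - 6*z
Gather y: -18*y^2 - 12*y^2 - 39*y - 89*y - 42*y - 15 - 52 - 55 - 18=-30*y^2 - 170*y - 140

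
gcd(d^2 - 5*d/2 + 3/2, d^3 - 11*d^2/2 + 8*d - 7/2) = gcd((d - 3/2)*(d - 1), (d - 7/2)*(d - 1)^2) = d - 1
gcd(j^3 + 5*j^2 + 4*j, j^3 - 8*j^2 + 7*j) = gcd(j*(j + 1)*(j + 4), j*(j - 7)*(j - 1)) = j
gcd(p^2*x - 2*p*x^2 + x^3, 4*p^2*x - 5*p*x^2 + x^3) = -p*x + x^2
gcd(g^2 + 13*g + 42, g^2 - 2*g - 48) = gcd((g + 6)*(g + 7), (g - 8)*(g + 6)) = g + 6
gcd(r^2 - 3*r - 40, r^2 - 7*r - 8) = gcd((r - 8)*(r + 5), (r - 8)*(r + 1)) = r - 8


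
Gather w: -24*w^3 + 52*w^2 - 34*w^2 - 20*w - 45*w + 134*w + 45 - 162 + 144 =-24*w^3 + 18*w^2 + 69*w + 27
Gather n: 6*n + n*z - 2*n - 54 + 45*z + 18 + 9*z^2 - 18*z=n*(z + 4) + 9*z^2 + 27*z - 36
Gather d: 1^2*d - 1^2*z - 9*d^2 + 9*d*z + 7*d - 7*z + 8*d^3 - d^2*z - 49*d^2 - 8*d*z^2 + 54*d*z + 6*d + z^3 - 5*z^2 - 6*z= 8*d^3 + d^2*(-z - 58) + d*(-8*z^2 + 63*z + 14) + z^3 - 5*z^2 - 14*z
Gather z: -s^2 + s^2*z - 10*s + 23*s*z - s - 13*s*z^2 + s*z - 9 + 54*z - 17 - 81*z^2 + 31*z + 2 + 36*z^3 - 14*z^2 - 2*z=-s^2 - 11*s + 36*z^3 + z^2*(-13*s - 95) + z*(s^2 + 24*s + 83) - 24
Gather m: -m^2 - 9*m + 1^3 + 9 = -m^2 - 9*m + 10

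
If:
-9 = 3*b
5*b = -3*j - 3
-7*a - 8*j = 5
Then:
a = -37/7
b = -3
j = 4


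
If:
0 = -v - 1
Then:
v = -1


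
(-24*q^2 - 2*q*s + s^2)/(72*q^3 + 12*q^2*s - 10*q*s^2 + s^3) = (-4*q - s)/(12*q^2 + 4*q*s - s^2)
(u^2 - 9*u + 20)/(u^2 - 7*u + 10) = (u - 4)/(u - 2)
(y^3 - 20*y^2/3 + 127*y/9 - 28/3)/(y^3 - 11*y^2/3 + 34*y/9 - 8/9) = (3*y^2 - 16*y + 21)/(3*y^2 - 7*y + 2)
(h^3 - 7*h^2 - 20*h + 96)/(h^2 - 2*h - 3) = (h^2 - 4*h - 32)/(h + 1)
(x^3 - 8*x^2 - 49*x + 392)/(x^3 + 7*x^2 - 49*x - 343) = (x - 8)/(x + 7)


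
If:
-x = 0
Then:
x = 0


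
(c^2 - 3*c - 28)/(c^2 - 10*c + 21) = (c + 4)/(c - 3)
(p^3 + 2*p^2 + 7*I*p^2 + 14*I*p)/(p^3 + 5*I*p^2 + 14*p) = (p + 2)/(p - 2*I)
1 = 1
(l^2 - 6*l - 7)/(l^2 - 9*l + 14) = (l + 1)/(l - 2)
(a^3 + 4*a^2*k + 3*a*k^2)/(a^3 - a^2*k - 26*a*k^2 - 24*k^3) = a*(a + 3*k)/(a^2 - 2*a*k - 24*k^2)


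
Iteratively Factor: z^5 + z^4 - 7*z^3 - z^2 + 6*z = (z - 2)*(z^4 + 3*z^3 - z^2 - 3*z) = (z - 2)*(z + 1)*(z^3 + 2*z^2 - 3*z) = (z - 2)*(z - 1)*(z + 1)*(z^2 + 3*z) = (z - 2)*(z - 1)*(z + 1)*(z + 3)*(z)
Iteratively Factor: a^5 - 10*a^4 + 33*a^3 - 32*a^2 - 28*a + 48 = (a + 1)*(a^4 - 11*a^3 + 44*a^2 - 76*a + 48) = (a - 3)*(a + 1)*(a^3 - 8*a^2 + 20*a - 16) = (a - 4)*(a - 3)*(a + 1)*(a^2 - 4*a + 4) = (a - 4)*(a - 3)*(a - 2)*(a + 1)*(a - 2)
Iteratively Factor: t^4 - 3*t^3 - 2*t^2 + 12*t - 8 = (t + 2)*(t^3 - 5*t^2 + 8*t - 4) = (t - 2)*(t + 2)*(t^2 - 3*t + 2) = (t - 2)*(t - 1)*(t + 2)*(t - 2)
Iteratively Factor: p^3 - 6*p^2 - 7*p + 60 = (p + 3)*(p^2 - 9*p + 20) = (p - 5)*(p + 3)*(p - 4)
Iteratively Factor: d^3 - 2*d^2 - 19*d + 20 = (d - 5)*(d^2 + 3*d - 4) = (d - 5)*(d + 4)*(d - 1)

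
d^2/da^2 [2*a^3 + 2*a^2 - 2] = 12*a + 4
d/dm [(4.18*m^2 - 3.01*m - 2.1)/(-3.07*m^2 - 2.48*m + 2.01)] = (-19.6071*m^2 + 3.9096*m - 11.2581)/(9.4249*m^4 + 15.2272*m^3 - 6.191*m^2 - 9.9696*m + 4.0401)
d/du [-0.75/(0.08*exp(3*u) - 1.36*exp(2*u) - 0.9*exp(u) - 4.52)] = (0.18*exp(2*u) - 2.04*exp(u) - 0.675)*exp(u)/(-0.08*exp(3*u) + 1.36*exp(2*u) + 0.9*exp(u) + 4.52)^2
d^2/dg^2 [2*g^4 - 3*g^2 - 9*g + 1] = 24*g^2 - 6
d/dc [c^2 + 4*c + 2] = 2*c + 4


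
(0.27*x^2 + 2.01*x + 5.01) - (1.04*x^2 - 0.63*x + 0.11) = -0.77*x^2 + 2.64*x + 4.9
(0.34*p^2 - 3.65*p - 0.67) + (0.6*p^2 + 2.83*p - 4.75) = 0.94*p^2 - 0.82*p - 5.42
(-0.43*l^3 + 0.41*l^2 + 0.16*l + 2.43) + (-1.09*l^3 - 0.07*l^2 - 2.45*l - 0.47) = -1.52*l^3 + 0.34*l^2 - 2.29*l + 1.96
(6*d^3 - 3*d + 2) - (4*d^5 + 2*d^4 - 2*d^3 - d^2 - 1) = -4*d^5 - 2*d^4 + 8*d^3 + d^2 - 3*d + 3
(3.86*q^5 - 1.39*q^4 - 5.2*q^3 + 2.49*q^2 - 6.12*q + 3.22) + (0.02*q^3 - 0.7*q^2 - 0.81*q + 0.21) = 3.86*q^5 - 1.39*q^4 - 5.18*q^3 + 1.79*q^2 - 6.93*q + 3.43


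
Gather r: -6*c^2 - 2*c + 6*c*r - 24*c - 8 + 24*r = -6*c^2 - 26*c + r*(6*c + 24) - 8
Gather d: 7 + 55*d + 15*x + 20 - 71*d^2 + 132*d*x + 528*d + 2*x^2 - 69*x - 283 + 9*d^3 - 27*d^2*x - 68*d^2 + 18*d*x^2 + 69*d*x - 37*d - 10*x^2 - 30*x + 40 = 9*d^3 + d^2*(-27*x - 139) + d*(18*x^2 + 201*x + 546) - 8*x^2 - 84*x - 216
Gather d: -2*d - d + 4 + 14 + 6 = 24 - 3*d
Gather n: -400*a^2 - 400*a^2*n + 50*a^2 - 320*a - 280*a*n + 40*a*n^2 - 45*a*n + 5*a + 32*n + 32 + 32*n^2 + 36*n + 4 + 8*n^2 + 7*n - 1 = -350*a^2 - 315*a + n^2*(40*a + 40) + n*(-400*a^2 - 325*a + 75) + 35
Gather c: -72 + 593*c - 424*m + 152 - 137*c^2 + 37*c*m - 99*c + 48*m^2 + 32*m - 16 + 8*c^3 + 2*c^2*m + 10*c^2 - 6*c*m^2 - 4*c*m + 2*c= 8*c^3 + c^2*(2*m - 127) + c*(-6*m^2 + 33*m + 496) + 48*m^2 - 392*m + 64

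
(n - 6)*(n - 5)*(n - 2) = n^3 - 13*n^2 + 52*n - 60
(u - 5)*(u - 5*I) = u^2 - 5*u - 5*I*u + 25*I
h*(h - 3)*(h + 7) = h^3 + 4*h^2 - 21*h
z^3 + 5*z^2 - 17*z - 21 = (z - 3)*(z + 1)*(z + 7)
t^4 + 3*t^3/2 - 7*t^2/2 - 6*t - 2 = (t - 2)*(t + 1/2)*(t + 1)*(t + 2)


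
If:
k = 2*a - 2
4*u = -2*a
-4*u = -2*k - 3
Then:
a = 1/6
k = -5/3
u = -1/12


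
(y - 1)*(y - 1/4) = y^2 - 5*y/4 + 1/4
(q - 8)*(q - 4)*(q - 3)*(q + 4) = q^4 - 11*q^3 + 8*q^2 + 176*q - 384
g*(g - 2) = g^2 - 2*g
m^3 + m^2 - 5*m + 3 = (m - 1)^2*(m + 3)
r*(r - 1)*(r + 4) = r^3 + 3*r^2 - 4*r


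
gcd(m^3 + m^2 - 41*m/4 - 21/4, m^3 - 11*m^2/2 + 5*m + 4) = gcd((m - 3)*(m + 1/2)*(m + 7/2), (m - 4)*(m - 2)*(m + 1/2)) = m + 1/2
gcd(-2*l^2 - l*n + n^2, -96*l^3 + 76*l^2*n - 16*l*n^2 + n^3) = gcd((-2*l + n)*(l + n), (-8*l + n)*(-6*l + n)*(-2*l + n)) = 2*l - n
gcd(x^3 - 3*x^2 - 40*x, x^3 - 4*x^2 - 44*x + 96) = x - 8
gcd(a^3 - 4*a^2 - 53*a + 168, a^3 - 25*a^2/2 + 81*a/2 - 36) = a^2 - 11*a + 24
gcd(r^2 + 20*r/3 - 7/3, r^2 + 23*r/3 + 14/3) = r + 7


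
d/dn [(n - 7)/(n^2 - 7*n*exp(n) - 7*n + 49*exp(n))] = (7*exp(n) - 1)/(n^2 - 14*n*exp(n) + 49*exp(2*n))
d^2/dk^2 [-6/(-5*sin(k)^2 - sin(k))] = 6*(-100*sin(k) - 15 + 149/sin(k) + 30/sin(k)^2 + 2/sin(k)^3)/(5*sin(k) + 1)^3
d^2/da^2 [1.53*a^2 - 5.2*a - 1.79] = 3.06000000000000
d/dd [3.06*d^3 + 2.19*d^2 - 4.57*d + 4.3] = 9.18*d^2 + 4.38*d - 4.57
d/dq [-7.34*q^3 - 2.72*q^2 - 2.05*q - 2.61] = -22.02*q^2 - 5.44*q - 2.05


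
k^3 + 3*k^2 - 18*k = k*(k - 3)*(k + 6)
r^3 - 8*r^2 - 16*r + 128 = (r - 8)*(r - 4)*(r + 4)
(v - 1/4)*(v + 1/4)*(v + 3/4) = v^3 + 3*v^2/4 - v/16 - 3/64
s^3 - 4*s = s*(s - 2)*(s + 2)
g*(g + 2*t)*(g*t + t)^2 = g^4*t^2 + 2*g^3*t^3 + 2*g^3*t^2 + 4*g^2*t^3 + g^2*t^2 + 2*g*t^3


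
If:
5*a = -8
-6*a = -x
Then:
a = -8/5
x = -48/5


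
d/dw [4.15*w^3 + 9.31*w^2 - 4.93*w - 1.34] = 12.45*w^2 + 18.62*w - 4.93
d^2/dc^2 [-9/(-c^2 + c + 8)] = 18*(c^2 - c - (2*c - 1)^2 - 8)/(-c^2 + c + 8)^3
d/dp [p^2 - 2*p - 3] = 2*p - 2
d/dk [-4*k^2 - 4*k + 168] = -8*k - 4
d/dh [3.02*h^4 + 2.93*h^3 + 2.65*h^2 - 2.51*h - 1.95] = 12.08*h^3 + 8.79*h^2 + 5.3*h - 2.51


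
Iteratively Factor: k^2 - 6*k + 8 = (k - 2)*(k - 4)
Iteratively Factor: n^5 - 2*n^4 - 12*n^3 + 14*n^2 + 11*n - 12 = (n - 1)*(n^4 - n^3 - 13*n^2 + n + 12) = (n - 1)*(n + 3)*(n^3 - 4*n^2 - n + 4) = (n - 1)*(n + 1)*(n + 3)*(n^2 - 5*n + 4) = (n - 4)*(n - 1)*(n + 1)*(n + 3)*(n - 1)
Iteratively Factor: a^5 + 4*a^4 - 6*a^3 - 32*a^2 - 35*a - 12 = (a + 1)*(a^4 + 3*a^3 - 9*a^2 - 23*a - 12) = (a - 3)*(a + 1)*(a^3 + 6*a^2 + 9*a + 4) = (a - 3)*(a + 1)^2*(a^2 + 5*a + 4) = (a - 3)*(a + 1)^2*(a + 4)*(a + 1)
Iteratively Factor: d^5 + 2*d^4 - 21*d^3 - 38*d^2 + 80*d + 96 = (d + 1)*(d^4 + d^3 - 22*d^2 - 16*d + 96) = (d + 1)*(d + 4)*(d^3 - 3*d^2 - 10*d + 24) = (d + 1)*(d + 3)*(d + 4)*(d^2 - 6*d + 8) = (d - 2)*(d + 1)*(d + 3)*(d + 4)*(d - 4)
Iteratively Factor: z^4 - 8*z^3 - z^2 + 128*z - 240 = (z - 5)*(z^3 - 3*z^2 - 16*z + 48) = (z - 5)*(z - 4)*(z^2 + z - 12) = (z - 5)*(z - 4)*(z - 3)*(z + 4)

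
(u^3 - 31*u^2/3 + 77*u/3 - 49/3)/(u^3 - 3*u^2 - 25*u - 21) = (3*u^2 - 10*u + 7)/(3*(u^2 + 4*u + 3))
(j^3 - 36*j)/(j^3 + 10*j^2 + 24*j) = (j - 6)/(j + 4)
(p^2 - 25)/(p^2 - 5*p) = (p + 5)/p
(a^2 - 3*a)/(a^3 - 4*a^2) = (a - 3)/(a*(a - 4))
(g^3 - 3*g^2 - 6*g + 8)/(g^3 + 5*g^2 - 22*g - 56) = (g - 1)/(g + 7)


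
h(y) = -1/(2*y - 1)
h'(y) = 2/(2*y - 1)^2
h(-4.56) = 0.10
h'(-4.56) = 0.02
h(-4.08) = 0.11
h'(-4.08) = 0.02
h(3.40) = -0.17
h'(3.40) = 0.06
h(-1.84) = 0.21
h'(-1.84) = 0.09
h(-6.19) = 0.07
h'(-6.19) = 0.01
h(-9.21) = 0.05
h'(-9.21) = 0.01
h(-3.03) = 0.14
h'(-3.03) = 0.04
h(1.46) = -0.52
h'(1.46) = 0.54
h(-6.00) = 0.08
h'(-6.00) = 0.01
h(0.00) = 1.00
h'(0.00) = 2.00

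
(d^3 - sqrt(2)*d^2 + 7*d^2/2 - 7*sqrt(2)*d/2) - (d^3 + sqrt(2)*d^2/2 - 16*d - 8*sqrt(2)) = -3*sqrt(2)*d^2/2 + 7*d^2/2 - 7*sqrt(2)*d/2 + 16*d + 8*sqrt(2)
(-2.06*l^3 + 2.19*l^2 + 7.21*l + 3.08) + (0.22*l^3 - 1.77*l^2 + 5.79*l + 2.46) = -1.84*l^3 + 0.42*l^2 + 13.0*l + 5.54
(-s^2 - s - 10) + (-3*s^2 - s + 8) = -4*s^2 - 2*s - 2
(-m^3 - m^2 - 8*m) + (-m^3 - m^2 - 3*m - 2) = -2*m^3 - 2*m^2 - 11*m - 2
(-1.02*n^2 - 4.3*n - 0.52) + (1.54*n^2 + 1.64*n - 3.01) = 0.52*n^2 - 2.66*n - 3.53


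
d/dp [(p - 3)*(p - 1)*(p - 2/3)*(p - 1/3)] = 4*p^3 - 15*p^2 + 130*p/9 - 35/9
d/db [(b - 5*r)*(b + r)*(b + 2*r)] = 3*b^2 - 4*b*r - 13*r^2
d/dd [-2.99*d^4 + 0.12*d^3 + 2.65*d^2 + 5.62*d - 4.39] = -11.96*d^3 + 0.36*d^2 + 5.3*d + 5.62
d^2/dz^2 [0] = 0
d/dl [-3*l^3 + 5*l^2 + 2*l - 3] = -9*l^2 + 10*l + 2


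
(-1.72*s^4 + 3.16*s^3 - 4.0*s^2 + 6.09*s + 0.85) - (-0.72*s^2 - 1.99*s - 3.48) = -1.72*s^4 + 3.16*s^3 - 3.28*s^2 + 8.08*s + 4.33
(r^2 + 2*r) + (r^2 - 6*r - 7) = 2*r^2 - 4*r - 7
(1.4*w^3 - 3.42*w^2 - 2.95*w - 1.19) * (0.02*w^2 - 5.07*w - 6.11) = 0.028*w^5 - 7.1664*w^4 + 8.7264*w^3 + 35.8289*w^2 + 24.0578*w + 7.2709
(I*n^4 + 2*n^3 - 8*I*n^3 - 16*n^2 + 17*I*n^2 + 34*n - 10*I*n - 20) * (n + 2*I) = I*n^5 - 8*I*n^4 + 21*I*n^3 - 42*I*n^2 + 68*I*n - 40*I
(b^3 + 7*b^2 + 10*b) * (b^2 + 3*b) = b^5 + 10*b^4 + 31*b^3 + 30*b^2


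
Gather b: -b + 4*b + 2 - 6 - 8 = 3*b - 12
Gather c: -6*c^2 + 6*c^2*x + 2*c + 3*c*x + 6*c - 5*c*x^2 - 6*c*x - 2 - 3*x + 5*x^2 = c^2*(6*x - 6) + c*(-5*x^2 - 3*x + 8) + 5*x^2 - 3*x - 2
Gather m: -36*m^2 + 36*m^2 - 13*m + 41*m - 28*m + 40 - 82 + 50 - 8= 0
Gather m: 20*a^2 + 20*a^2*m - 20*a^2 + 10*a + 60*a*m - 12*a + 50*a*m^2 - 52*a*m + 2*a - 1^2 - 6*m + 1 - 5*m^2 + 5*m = m^2*(50*a - 5) + m*(20*a^2 + 8*a - 1)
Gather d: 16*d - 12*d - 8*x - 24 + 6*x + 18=4*d - 2*x - 6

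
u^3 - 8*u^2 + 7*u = u*(u - 7)*(u - 1)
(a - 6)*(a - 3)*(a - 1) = a^3 - 10*a^2 + 27*a - 18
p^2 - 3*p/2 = p*(p - 3/2)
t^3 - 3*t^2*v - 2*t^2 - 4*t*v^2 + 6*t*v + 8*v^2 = (t - 2)*(t - 4*v)*(t + v)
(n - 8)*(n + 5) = n^2 - 3*n - 40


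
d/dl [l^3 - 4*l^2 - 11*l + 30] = 3*l^2 - 8*l - 11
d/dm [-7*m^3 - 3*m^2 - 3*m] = -21*m^2 - 6*m - 3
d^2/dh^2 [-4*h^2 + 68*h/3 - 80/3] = -8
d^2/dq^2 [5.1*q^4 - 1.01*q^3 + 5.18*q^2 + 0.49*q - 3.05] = 61.2*q^2 - 6.06*q + 10.36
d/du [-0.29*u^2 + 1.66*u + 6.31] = 1.66 - 0.58*u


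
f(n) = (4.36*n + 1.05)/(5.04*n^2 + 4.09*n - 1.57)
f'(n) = (-10.08*n - 4.09)*(4.36*n + 1.05)/(5.04*n^2 + 4.09*n - 1.57)^2 + 4.36/(5.04*n^2 + 4.09*n - 1.57)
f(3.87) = 0.20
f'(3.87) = -0.05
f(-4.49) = -0.23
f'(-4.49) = -0.06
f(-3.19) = -0.35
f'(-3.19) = -0.15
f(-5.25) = -0.19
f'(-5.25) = -0.04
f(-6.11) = -0.16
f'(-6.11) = -0.03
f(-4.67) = -0.22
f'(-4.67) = -0.06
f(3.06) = 0.25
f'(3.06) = -0.07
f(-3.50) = -0.31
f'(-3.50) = -0.12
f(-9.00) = -0.10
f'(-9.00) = -0.01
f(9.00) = 0.09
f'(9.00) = -0.01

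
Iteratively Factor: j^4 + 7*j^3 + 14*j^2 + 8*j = (j + 2)*(j^3 + 5*j^2 + 4*j) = (j + 2)*(j + 4)*(j^2 + j) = (j + 1)*(j + 2)*(j + 4)*(j)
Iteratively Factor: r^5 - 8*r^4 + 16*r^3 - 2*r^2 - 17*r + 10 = (r - 5)*(r^4 - 3*r^3 + r^2 + 3*r - 2) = (r - 5)*(r - 1)*(r^3 - 2*r^2 - r + 2) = (r - 5)*(r - 1)^2*(r^2 - r - 2) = (r - 5)*(r - 1)^2*(r + 1)*(r - 2)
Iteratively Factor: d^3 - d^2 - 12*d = (d)*(d^2 - d - 12) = d*(d - 4)*(d + 3)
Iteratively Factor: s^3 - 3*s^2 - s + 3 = (s - 1)*(s^2 - 2*s - 3) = (s - 1)*(s + 1)*(s - 3)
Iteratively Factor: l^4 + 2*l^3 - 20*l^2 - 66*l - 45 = (l + 1)*(l^3 + l^2 - 21*l - 45) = (l - 5)*(l + 1)*(l^2 + 6*l + 9) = (l - 5)*(l + 1)*(l + 3)*(l + 3)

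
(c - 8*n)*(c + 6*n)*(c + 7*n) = c^3 + 5*c^2*n - 62*c*n^2 - 336*n^3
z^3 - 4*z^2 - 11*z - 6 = (z - 6)*(z + 1)^2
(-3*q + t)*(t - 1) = -3*q*t + 3*q + t^2 - t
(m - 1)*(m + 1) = m^2 - 1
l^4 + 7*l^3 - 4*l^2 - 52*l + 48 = (l - 2)*(l - 1)*(l + 4)*(l + 6)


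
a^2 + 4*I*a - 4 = (a + 2*I)^2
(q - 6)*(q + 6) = q^2 - 36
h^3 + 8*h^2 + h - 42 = (h - 2)*(h + 3)*(h + 7)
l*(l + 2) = l^2 + 2*l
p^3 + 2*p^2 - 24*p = p*(p - 4)*(p + 6)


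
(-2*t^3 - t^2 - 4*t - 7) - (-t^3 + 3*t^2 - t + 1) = -t^3 - 4*t^2 - 3*t - 8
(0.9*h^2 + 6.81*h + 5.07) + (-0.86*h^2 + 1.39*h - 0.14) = 0.04*h^2 + 8.2*h + 4.93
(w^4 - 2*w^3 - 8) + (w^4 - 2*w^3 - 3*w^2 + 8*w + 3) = 2*w^4 - 4*w^3 - 3*w^2 + 8*w - 5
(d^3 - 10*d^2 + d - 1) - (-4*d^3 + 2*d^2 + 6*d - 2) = 5*d^3 - 12*d^2 - 5*d + 1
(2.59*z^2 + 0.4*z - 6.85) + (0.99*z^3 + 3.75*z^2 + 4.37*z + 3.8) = 0.99*z^3 + 6.34*z^2 + 4.77*z - 3.05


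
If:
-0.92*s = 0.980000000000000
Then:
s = -1.07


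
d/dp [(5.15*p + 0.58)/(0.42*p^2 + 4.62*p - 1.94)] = (2.163*p^2 + 23.793*p - (0.84*p + 4.62)*(5.15*p + 0.58) - 9.991)/(0.42*p^2 + 4.62*p - 1.94)^2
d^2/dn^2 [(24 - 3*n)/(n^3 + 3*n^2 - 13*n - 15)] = 6*(-(n - 8)*(3*n^2 + 6*n - 13)^2 + (3*n^2 + 6*n + 3*(n - 8)*(n + 1) - 13)*(n^3 + 3*n^2 - 13*n - 15))/(n^3 + 3*n^2 - 13*n - 15)^3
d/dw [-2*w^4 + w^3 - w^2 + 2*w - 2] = -8*w^3 + 3*w^2 - 2*w + 2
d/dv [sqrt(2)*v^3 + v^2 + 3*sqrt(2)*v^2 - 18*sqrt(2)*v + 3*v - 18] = 3*sqrt(2)*v^2 + 2*v + 6*sqrt(2)*v - 18*sqrt(2) + 3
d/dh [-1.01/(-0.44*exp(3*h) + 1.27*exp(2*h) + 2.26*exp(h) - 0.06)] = (-1.3332*exp(2*h) + 2.5654*exp(h) + 2.2826)*exp(h)/(0.44*exp(3*h) - 1.27*exp(2*h) - 2.26*exp(h) + 0.06)^2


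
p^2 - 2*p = p*(p - 2)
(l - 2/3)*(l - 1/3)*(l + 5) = l^3 + 4*l^2 - 43*l/9 + 10/9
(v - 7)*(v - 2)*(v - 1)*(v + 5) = v^4 - 5*v^3 - 27*v^2 + 101*v - 70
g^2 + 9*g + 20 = (g + 4)*(g + 5)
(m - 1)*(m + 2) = m^2 + m - 2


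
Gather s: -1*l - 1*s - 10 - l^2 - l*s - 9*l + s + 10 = -l^2 - l*s - 10*l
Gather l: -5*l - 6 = -5*l - 6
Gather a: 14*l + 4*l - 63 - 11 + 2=18*l - 72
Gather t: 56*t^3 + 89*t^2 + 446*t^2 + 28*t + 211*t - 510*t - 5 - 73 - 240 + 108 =56*t^3 + 535*t^2 - 271*t - 210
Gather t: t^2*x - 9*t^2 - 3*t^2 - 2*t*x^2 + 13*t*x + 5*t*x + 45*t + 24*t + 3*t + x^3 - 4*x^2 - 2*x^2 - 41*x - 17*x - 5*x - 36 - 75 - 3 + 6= t^2*(x - 12) + t*(-2*x^2 + 18*x + 72) + x^3 - 6*x^2 - 63*x - 108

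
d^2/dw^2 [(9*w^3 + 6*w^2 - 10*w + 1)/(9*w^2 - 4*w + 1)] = 18*(-59*w^3 - 3*w^2 + 21*w - 3)/(729*w^6 - 972*w^5 + 675*w^4 - 280*w^3 + 75*w^2 - 12*w + 1)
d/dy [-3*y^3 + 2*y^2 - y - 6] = -9*y^2 + 4*y - 1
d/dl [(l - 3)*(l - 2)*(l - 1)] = 3*l^2 - 12*l + 11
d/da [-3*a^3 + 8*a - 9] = 8 - 9*a^2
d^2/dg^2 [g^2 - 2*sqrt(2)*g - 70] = 2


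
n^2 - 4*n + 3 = (n - 3)*(n - 1)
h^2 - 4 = (h - 2)*(h + 2)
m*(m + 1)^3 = m^4 + 3*m^3 + 3*m^2 + m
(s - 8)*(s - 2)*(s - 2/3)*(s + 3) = s^4 - 23*s^3/3 - 28*s^2/3 + 172*s/3 - 32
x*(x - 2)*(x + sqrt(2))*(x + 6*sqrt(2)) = x^4 - 2*x^3 + 7*sqrt(2)*x^3 - 14*sqrt(2)*x^2 + 12*x^2 - 24*x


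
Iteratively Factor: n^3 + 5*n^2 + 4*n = (n + 4)*(n^2 + n) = (n + 1)*(n + 4)*(n)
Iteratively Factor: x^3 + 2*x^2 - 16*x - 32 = (x - 4)*(x^2 + 6*x + 8) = (x - 4)*(x + 2)*(x + 4)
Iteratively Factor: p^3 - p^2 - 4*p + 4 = (p - 1)*(p^2 - 4) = (p - 1)*(p + 2)*(p - 2)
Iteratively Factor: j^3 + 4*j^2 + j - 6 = (j + 3)*(j^2 + j - 2) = (j - 1)*(j + 3)*(j + 2)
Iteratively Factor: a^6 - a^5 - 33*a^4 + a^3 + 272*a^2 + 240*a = (a + 4)*(a^5 - 5*a^4 - 13*a^3 + 53*a^2 + 60*a) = (a - 5)*(a + 4)*(a^4 - 13*a^2 - 12*a) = (a - 5)*(a + 1)*(a + 4)*(a^3 - a^2 - 12*a) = a*(a - 5)*(a + 1)*(a + 4)*(a^2 - a - 12) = a*(a - 5)*(a - 4)*(a + 1)*(a + 4)*(a + 3)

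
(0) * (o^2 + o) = 0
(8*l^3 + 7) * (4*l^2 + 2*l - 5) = 32*l^5 + 16*l^4 - 40*l^3 + 28*l^2 + 14*l - 35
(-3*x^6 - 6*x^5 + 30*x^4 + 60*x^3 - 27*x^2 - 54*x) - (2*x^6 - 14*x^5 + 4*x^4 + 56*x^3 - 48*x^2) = -5*x^6 + 8*x^5 + 26*x^4 + 4*x^3 + 21*x^2 - 54*x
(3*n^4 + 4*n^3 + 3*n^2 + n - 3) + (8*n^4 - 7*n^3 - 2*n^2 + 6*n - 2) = 11*n^4 - 3*n^3 + n^2 + 7*n - 5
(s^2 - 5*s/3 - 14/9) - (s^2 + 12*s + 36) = -41*s/3 - 338/9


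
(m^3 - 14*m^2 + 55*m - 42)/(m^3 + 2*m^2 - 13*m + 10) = (m^2 - 13*m + 42)/(m^2 + 3*m - 10)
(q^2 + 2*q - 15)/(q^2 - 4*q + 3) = (q + 5)/(q - 1)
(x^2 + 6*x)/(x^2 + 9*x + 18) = x/(x + 3)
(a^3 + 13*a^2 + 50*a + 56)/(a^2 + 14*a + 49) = (a^2 + 6*a + 8)/(a + 7)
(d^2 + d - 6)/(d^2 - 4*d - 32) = (-d^2 - d + 6)/(-d^2 + 4*d + 32)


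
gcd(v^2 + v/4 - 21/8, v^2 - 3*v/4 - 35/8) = v + 7/4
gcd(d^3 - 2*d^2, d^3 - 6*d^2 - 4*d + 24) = d - 2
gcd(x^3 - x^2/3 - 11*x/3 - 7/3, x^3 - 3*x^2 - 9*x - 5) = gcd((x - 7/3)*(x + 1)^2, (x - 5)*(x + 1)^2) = x^2 + 2*x + 1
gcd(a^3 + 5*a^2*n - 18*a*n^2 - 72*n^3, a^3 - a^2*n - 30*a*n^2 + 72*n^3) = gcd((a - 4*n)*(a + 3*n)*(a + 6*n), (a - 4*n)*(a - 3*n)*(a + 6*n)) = a^2 + 2*a*n - 24*n^2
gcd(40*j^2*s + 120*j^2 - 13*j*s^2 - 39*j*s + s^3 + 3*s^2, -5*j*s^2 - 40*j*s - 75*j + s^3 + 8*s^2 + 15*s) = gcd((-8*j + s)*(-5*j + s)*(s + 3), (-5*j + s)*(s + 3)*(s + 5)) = -5*j*s - 15*j + s^2 + 3*s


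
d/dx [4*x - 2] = 4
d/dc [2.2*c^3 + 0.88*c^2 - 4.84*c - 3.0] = 6.6*c^2 + 1.76*c - 4.84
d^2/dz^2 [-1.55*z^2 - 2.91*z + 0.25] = -3.10000000000000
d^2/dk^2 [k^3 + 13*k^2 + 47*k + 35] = 6*k + 26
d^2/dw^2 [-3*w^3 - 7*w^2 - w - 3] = -18*w - 14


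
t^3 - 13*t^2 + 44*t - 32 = (t - 8)*(t - 4)*(t - 1)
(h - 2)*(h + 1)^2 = h^3 - 3*h - 2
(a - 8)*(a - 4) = a^2 - 12*a + 32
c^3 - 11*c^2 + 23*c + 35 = (c - 7)*(c - 5)*(c + 1)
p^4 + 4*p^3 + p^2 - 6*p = p*(p - 1)*(p + 2)*(p + 3)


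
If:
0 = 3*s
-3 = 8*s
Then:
No Solution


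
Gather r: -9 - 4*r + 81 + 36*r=32*r + 72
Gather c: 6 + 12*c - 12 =12*c - 6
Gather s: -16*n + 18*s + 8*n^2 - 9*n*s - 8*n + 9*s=8*n^2 - 24*n + s*(27 - 9*n)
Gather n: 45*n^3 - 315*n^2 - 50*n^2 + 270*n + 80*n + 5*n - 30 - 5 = 45*n^3 - 365*n^2 + 355*n - 35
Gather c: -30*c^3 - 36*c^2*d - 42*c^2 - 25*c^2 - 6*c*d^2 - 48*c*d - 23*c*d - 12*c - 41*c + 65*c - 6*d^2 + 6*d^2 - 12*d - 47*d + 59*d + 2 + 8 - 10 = -30*c^3 + c^2*(-36*d - 67) + c*(-6*d^2 - 71*d + 12)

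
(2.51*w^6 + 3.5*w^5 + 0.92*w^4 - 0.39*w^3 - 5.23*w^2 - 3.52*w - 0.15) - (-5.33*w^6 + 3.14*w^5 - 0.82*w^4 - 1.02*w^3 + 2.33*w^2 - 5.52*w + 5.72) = 7.84*w^6 + 0.36*w^5 + 1.74*w^4 + 0.63*w^3 - 7.56*w^2 + 2.0*w - 5.87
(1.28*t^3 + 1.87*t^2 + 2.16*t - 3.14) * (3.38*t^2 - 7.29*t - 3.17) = 4.3264*t^5 - 3.0106*t^4 - 10.3891*t^3 - 32.2875*t^2 + 16.0434*t + 9.9538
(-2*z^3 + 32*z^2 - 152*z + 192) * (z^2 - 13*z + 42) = -2*z^5 + 58*z^4 - 652*z^3 + 3512*z^2 - 8880*z + 8064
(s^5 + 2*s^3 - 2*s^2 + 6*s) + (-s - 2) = s^5 + 2*s^3 - 2*s^2 + 5*s - 2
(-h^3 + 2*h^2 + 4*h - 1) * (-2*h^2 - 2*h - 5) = 2*h^5 - 2*h^4 - 7*h^3 - 16*h^2 - 18*h + 5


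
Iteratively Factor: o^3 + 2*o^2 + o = (o + 1)*(o^2 + o) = (o + 1)^2*(o)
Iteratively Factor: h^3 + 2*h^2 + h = (h)*(h^2 + 2*h + 1) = h*(h + 1)*(h + 1)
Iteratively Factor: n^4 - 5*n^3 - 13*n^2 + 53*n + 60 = (n + 3)*(n^3 - 8*n^2 + 11*n + 20) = (n - 5)*(n + 3)*(n^2 - 3*n - 4) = (n - 5)*(n - 4)*(n + 3)*(n + 1)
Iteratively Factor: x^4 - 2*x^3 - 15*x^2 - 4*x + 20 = (x + 2)*(x^3 - 4*x^2 - 7*x + 10) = (x - 5)*(x + 2)*(x^2 + x - 2) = (x - 5)*(x - 1)*(x + 2)*(x + 2)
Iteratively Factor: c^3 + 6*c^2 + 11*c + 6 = (c + 1)*(c^2 + 5*c + 6) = (c + 1)*(c + 3)*(c + 2)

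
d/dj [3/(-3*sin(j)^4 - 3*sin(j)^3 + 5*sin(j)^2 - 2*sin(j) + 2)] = 3*(12*sin(j)^3 + 9*sin(j)^2 - 10*sin(j) + 2)*cos(j)/(3*sin(j)^4 + 3*sin(j)^3 - 5*sin(j)^2 + 2*sin(j) - 2)^2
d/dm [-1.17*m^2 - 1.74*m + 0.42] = -2.34*m - 1.74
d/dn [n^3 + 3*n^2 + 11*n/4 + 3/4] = 3*n^2 + 6*n + 11/4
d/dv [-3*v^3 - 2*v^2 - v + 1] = -9*v^2 - 4*v - 1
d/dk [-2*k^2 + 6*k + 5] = 6 - 4*k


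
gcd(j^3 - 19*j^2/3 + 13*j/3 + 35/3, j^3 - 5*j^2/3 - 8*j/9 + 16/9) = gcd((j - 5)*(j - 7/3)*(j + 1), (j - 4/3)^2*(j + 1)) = j + 1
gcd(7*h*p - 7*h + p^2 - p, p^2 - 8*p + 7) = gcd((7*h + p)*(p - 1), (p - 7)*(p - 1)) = p - 1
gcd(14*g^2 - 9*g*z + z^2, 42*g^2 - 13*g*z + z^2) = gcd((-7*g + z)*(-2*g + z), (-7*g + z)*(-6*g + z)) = -7*g + z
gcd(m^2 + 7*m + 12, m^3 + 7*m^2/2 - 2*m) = m + 4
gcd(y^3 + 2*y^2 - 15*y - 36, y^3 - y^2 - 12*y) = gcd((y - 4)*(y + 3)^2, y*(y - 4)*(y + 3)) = y^2 - y - 12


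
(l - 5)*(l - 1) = l^2 - 6*l + 5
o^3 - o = o*(o - 1)*(o + 1)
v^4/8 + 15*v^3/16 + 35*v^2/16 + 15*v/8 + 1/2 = (v/4 + 1)*(v/2 + 1/4)*(v + 1)*(v + 2)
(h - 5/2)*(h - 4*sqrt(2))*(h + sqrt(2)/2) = h^3 - 7*sqrt(2)*h^2/2 - 5*h^2/2 - 4*h + 35*sqrt(2)*h/4 + 10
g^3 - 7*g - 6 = (g - 3)*(g + 1)*(g + 2)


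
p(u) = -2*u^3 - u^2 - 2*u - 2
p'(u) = -6*u^2 - 2*u - 2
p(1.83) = -21.27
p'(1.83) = -25.75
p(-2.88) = 43.24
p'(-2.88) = -46.01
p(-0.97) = 0.82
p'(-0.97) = -5.71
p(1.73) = -18.81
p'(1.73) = -23.42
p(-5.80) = 366.18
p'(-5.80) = -192.24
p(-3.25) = 62.59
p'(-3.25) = -58.88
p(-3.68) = 91.49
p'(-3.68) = -75.89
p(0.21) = -2.48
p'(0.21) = -2.68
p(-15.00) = 6553.00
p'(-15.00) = -1322.00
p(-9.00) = 1393.00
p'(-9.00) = -470.00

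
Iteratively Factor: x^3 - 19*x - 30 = (x + 2)*(x^2 - 2*x - 15) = (x + 2)*(x + 3)*(x - 5)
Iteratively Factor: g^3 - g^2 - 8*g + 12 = (g + 3)*(g^2 - 4*g + 4) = (g - 2)*(g + 3)*(g - 2)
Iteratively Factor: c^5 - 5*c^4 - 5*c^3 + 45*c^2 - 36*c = (c - 3)*(c^4 - 2*c^3 - 11*c^2 + 12*c) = c*(c - 3)*(c^3 - 2*c^2 - 11*c + 12) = c*(c - 3)*(c + 3)*(c^2 - 5*c + 4) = c*(c - 3)*(c - 1)*(c + 3)*(c - 4)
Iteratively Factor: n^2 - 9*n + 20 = (n - 4)*(n - 5)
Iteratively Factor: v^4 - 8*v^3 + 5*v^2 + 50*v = (v - 5)*(v^3 - 3*v^2 - 10*v) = (v - 5)*(v + 2)*(v^2 - 5*v) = (v - 5)^2*(v + 2)*(v)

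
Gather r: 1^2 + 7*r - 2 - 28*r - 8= -21*r - 9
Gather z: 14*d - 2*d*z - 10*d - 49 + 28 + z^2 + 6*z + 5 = 4*d + z^2 + z*(6 - 2*d) - 16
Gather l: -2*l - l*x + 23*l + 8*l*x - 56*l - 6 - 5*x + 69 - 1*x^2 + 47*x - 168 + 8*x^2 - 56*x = l*(7*x - 35) + 7*x^2 - 14*x - 105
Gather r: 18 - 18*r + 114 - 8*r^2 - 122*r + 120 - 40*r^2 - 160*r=-48*r^2 - 300*r + 252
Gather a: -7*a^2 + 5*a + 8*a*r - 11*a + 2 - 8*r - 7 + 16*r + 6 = -7*a^2 + a*(8*r - 6) + 8*r + 1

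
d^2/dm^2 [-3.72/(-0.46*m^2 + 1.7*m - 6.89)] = (-1.574304*m^2 + 5.81808*m + 3.72*(0.92*m - 1.7)*(1.84*m - 3.4) - 23.580336)/(0.46*m^2 - 1.7*m + 6.89)^3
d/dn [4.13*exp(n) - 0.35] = 4.13*exp(n)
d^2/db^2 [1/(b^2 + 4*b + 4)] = 6/(b^4 + 8*b^3 + 24*b^2 + 32*b + 16)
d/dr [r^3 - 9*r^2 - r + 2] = 3*r^2 - 18*r - 1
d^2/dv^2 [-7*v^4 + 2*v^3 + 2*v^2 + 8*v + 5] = -84*v^2 + 12*v + 4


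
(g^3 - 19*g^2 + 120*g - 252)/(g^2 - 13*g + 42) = g - 6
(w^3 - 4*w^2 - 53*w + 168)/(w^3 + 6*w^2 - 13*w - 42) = (w - 8)/(w + 2)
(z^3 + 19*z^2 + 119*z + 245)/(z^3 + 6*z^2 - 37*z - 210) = (z + 7)/(z - 6)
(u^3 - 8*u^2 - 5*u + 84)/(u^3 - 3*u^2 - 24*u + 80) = (u^2 - 4*u - 21)/(u^2 + u - 20)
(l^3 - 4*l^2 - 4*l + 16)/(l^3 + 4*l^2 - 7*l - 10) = (l^2 - 2*l - 8)/(l^2 + 6*l + 5)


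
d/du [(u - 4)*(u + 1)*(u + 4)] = 3*u^2 + 2*u - 16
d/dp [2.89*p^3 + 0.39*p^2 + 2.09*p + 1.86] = 8.67*p^2 + 0.78*p + 2.09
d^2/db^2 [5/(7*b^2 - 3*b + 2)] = 10*(-49*b^2 + 21*b + (14*b - 3)^2 - 14)/(7*b^2 - 3*b + 2)^3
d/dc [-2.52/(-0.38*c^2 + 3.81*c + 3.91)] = (9.6012 - 1.9152*c)/(-0.38*c^2 + 3.81*c + 3.91)^2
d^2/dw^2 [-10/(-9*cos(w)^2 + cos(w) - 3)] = 10*(324*sin(w)^4 - 55*sin(w)^2 + 147*cos(w)/4 - 27*cos(3*w)/4 - 217)/(9*sin(w)^2 + cos(w) - 12)^3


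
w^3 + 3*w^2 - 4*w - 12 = (w - 2)*(w + 2)*(w + 3)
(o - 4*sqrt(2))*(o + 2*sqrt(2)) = o^2 - 2*sqrt(2)*o - 16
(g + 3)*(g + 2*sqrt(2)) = g^2 + 2*sqrt(2)*g + 3*g + 6*sqrt(2)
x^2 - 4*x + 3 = (x - 3)*(x - 1)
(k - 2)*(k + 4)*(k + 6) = k^3 + 8*k^2 + 4*k - 48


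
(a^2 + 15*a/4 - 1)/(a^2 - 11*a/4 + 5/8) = 2*(a + 4)/(2*a - 5)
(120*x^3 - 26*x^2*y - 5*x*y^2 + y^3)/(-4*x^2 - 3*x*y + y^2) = (-30*x^2 - x*y + y^2)/(x + y)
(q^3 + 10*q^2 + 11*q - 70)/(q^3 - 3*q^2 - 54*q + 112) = (q + 5)/(q - 8)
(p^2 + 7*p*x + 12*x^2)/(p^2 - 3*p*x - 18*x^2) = (-p - 4*x)/(-p + 6*x)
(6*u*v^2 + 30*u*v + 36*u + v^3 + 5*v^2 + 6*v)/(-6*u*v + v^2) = (-6*u*v^2 - 30*u*v - 36*u - v^3 - 5*v^2 - 6*v)/(v*(6*u - v))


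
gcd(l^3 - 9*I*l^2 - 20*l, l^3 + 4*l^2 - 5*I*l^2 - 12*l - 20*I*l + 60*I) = l - 5*I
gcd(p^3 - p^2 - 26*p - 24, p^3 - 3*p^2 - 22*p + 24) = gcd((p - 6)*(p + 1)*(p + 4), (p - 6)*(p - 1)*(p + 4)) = p^2 - 2*p - 24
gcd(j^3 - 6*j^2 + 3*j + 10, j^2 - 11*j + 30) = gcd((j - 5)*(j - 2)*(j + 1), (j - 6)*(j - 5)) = j - 5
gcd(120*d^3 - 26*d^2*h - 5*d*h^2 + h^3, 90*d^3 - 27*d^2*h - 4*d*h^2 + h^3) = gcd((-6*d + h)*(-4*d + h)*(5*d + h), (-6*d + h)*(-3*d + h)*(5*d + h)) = 30*d^2 + d*h - h^2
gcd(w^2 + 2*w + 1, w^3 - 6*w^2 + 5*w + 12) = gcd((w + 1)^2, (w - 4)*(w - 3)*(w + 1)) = w + 1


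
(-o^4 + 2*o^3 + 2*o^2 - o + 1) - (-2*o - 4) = -o^4 + 2*o^3 + 2*o^2 + o + 5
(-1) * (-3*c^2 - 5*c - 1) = 3*c^2 + 5*c + 1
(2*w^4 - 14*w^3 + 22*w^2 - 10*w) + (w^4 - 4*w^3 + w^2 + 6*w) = 3*w^4 - 18*w^3 + 23*w^2 - 4*w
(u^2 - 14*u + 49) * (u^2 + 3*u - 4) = u^4 - 11*u^3 + 3*u^2 + 203*u - 196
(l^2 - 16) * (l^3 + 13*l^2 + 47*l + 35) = l^5 + 13*l^4 + 31*l^3 - 173*l^2 - 752*l - 560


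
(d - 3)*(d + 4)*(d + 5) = d^3 + 6*d^2 - 7*d - 60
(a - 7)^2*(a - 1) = a^3 - 15*a^2 + 63*a - 49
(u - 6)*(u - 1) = u^2 - 7*u + 6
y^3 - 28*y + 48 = (y - 4)*(y - 2)*(y + 6)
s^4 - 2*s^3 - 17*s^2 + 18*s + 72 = (s - 4)*(s - 3)*(s + 2)*(s + 3)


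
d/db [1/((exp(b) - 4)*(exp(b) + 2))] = 2*(1 - exp(b))*exp(b)/(exp(4*b) - 4*exp(3*b) - 12*exp(2*b) + 32*exp(b) + 64)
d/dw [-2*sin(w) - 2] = -2*cos(w)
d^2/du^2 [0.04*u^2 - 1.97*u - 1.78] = 0.0800000000000000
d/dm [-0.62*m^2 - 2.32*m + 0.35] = -1.24*m - 2.32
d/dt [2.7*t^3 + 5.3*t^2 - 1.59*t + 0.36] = 8.1*t^2 + 10.6*t - 1.59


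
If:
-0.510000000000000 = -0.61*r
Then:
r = 0.84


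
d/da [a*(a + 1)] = 2*a + 1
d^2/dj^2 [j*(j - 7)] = 2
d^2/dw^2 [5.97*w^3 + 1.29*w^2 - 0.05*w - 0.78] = 35.82*w + 2.58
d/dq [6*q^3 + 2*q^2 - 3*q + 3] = 18*q^2 + 4*q - 3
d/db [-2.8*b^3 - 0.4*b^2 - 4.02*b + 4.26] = -8.4*b^2 - 0.8*b - 4.02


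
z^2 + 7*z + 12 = (z + 3)*(z + 4)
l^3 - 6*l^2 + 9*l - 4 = (l - 4)*(l - 1)^2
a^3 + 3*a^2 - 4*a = a*(a - 1)*(a + 4)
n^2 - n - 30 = (n - 6)*(n + 5)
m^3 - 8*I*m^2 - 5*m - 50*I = (m - 5*I)^2*(m + 2*I)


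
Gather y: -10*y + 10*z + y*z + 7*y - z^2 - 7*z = y*(z - 3) - z^2 + 3*z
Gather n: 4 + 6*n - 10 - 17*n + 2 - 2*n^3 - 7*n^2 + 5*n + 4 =-2*n^3 - 7*n^2 - 6*n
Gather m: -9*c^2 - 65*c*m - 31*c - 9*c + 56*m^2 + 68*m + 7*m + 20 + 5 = -9*c^2 - 40*c + 56*m^2 + m*(75 - 65*c) + 25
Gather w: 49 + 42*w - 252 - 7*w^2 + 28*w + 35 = -7*w^2 + 70*w - 168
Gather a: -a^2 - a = -a^2 - a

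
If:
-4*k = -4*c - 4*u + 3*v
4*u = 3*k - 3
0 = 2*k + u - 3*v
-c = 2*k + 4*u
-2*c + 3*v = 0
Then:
No Solution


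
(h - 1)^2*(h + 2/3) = h^3 - 4*h^2/3 - h/3 + 2/3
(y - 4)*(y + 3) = y^2 - y - 12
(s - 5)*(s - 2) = s^2 - 7*s + 10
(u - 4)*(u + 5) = u^2 + u - 20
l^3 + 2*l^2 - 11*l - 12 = (l - 3)*(l + 1)*(l + 4)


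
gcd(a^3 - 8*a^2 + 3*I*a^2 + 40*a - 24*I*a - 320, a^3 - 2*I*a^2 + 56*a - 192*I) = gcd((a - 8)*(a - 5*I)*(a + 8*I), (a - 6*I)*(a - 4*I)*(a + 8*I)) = a + 8*I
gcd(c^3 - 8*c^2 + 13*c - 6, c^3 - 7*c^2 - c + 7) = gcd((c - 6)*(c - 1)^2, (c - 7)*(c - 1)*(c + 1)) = c - 1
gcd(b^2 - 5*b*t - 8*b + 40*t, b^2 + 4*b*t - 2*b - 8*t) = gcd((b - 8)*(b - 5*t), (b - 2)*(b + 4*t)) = 1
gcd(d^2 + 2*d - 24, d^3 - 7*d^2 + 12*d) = d - 4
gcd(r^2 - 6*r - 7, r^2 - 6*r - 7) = r^2 - 6*r - 7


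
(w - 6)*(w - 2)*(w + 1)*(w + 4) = w^4 - 3*w^3 - 24*w^2 + 28*w + 48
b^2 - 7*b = b*(b - 7)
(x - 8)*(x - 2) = x^2 - 10*x + 16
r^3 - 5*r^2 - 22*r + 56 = (r - 7)*(r - 2)*(r + 4)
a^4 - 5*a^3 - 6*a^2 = a^2*(a - 6)*(a + 1)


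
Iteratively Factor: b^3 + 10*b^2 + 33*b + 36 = (b + 4)*(b^2 + 6*b + 9) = (b + 3)*(b + 4)*(b + 3)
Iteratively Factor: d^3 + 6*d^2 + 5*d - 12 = (d + 4)*(d^2 + 2*d - 3) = (d + 3)*(d + 4)*(d - 1)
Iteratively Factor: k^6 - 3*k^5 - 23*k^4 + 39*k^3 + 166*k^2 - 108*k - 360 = (k + 3)*(k^5 - 6*k^4 - 5*k^3 + 54*k^2 + 4*k - 120) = (k - 5)*(k + 3)*(k^4 - k^3 - 10*k^2 + 4*k + 24) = (k - 5)*(k + 2)*(k + 3)*(k^3 - 3*k^2 - 4*k + 12) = (k - 5)*(k + 2)^2*(k + 3)*(k^2 - 5*k + 6) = (k - 5)*(k - 2)*(k + 2)^2*(k + 3)*(k - 3)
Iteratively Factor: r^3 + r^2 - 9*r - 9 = (r - 3)*(r^2 + 4*r + 3) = (r - 3)*(r + 3)*(r + 1)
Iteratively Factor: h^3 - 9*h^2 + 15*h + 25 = (h + 1)*(h^2 - 10*h + 25) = (h - 5)*(h + 1)*(h - 5)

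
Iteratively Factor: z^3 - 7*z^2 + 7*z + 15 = (z + 1)*(z^2 - 8*z + 15) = (z - 3)*(z + 1)*(z - 5)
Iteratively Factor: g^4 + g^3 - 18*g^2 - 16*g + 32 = (g + 4)*(g^3 - 3*g^2 - 6*g + 8) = (g + 2)*(g + 4)*(g^2 - 5*g + 4) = (g - 1)*(g + 2)*(g + 4)*(g - 4)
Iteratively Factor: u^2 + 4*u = (u + 4)*(u)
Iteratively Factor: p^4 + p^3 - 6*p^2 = (p)*(p^3 + p^2 - 6*p) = p*(p + 3)*(p^2 - 2*p) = p*(p - 2)*(p + 3)*(p)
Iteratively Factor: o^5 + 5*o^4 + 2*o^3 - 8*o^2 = (o)*(o^4 + 5*o^3 + 2*o^2 - 8*o) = o*(o + 2)*(o^3 + 3*o^2 - 4*o) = o^2*(o + 2)*(o^2 + 3*o - 4) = o^2*(o - 1)*(o + 2)*(o + 4)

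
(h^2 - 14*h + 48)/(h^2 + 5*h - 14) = (h^2 - 14*h + 48)/(h^2 + 5*h - 14)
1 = 1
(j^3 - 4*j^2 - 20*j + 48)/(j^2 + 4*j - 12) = (j^2 - 2*j - 24)/(j + 6)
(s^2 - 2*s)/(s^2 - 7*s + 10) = s/(s - 5)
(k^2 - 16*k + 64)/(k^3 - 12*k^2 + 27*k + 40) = (k - 8)/(k^2 - 4*k - 5)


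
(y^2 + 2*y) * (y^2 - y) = y^4 + y^3 - 2*y^2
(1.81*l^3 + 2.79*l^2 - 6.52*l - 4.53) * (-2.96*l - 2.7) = -5.3576*l^4 - 13.1454*l^3 + 11.7662*l^2 + 31.0128*l + 12.231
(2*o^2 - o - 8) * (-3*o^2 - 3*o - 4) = -6*o^4 - 3*o^3 + 19*o^2 + 28*o + 32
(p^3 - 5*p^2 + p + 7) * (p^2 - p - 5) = p^5 - 6*p^4 + p^3 + 31*p^2 - 12*p - 35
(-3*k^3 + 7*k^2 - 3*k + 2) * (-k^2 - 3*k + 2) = 3*k^5 + 2*k^4 - 24*k^3 + 21*k^2 - 12*k + 4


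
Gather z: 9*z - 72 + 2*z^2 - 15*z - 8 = 2*z^2 - 6*z - 80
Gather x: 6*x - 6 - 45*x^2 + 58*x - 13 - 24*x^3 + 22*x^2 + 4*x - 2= -24*x^3 - 23*x^2 + 68*x - 21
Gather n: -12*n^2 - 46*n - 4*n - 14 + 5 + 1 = -12*n^2 - 50*n - 8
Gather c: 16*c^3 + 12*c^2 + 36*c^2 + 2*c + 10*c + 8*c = 16*c^3 + 48*c^2 + 20*c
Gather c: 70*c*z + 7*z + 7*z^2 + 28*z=70*c*z + 7*z^2 + 35*z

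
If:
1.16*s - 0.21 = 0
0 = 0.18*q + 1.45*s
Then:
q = -1.46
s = 0.18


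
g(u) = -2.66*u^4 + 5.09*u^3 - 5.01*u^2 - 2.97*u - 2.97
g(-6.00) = -4712.31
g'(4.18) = -555.14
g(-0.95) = -11.20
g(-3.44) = -631.73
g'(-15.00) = 39493.08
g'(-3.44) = 645.33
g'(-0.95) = 29.45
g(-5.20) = -2783.58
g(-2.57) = -230.87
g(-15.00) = -152926.92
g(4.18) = -543.23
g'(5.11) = -1075.17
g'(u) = -10.64*u^3 + 15.27*u^2 - 10.02*u - 2.97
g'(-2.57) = 304.25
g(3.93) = -417.60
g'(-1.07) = 38.27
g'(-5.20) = 1958.10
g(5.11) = -1283.49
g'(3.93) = -452.34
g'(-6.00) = 2905.11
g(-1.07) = -15.25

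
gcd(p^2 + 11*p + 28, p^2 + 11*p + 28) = p^2 + 11*p + 28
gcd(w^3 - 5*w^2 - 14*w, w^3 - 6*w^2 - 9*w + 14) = w^2 - 5*w - 14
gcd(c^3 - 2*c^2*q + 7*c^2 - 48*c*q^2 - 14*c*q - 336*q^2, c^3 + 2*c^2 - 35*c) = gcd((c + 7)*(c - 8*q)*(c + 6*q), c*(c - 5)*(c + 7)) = c + 7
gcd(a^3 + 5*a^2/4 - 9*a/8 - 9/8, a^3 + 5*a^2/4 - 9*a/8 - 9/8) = a^3 + 5*a^2/4 - 9*a/8 - 9/8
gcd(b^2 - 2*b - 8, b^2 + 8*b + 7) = 1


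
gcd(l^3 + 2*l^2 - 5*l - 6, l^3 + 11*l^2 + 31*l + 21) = l^2 + 4*l + 3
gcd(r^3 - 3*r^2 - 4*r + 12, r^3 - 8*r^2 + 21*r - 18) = r^2 - 5*r + 6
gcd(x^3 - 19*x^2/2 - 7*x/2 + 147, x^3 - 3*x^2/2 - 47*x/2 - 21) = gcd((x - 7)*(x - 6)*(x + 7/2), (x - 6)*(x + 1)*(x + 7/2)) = x^2 - 5*x/2 - 21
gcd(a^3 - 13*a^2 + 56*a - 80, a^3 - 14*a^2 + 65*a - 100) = a^2 - 9*a + 20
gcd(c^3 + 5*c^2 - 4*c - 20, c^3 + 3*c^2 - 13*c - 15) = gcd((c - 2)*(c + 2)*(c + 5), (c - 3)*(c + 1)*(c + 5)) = c + 5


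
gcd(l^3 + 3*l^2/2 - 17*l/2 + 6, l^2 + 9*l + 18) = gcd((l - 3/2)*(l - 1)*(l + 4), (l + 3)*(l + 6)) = 1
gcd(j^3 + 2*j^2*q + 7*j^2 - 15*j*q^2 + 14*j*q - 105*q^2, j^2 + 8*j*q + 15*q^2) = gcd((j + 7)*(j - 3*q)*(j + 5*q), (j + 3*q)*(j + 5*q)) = j + 5*q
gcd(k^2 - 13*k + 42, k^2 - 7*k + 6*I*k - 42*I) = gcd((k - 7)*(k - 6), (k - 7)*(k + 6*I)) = k - 7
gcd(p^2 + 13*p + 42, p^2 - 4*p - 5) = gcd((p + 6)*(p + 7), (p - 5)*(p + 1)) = 1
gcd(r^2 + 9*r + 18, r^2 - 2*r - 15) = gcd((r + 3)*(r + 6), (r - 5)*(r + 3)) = r + 3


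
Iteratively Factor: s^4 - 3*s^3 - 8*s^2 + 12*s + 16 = (s - 4)*(s^3 + s^2 - 4*s - 4) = (s - 4)*(s + 1)*(s^2 - 4) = (s - 4)*(s + 1)*(s + 2)*(s - 2)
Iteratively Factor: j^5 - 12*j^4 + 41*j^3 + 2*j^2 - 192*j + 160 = (j + 2)*(j^4 - 14*j^3 + 69*j^2 - 136*j + 80) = (j - 4)*(j + 2)*(j^3 - 10*j^2 + 29*j - 20) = (j - 4)*(j - 1)*(j + 2)*(j^2 - 9*j + 20) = (j - 5)*(j - 4)*(j - 1)*(j + 2)*(j - 4)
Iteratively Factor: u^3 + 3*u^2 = (u)*(u^2 + 3*u) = u*(u + 3)*(u)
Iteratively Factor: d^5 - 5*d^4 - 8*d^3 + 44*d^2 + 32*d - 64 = (d - 4)*(d^4 - d^3 - 12*d^2 - 4*d + 16) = (d - 4)^2*(d^3 + 3*d^2 - 4) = (d - 4)^2*(d + 2)*(d^2 + d - 2) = (d - 4)^2*(d - 1)*(d + 2)*(d + 2)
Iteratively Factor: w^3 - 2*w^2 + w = (w - 1)*(w^2 - w) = (w - 1)^2*(w)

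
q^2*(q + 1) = q^3 + q^2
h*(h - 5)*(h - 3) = h^3 - 8*h^2 + 15*h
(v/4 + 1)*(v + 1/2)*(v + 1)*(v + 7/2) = v^4/4 + 9*v^3/4 + 103*v^2/16 + 99*v/16 + 7/4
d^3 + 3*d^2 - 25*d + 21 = (d - 3)*(d - 1)*(d + 7)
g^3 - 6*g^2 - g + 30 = (g - 5)*(g - 3)*(g + 2)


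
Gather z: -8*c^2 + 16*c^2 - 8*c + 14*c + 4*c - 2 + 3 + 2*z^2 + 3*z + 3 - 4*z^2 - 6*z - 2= 8*c^2 + 10*c - 2*z^2 - 3*z + 2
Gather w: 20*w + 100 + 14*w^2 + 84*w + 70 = 14*w^2 + 104*w + 170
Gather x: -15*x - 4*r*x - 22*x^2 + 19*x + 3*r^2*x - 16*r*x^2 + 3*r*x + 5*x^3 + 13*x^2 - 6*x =5*x^3 + x^2*(-16*r - 9) + x*(3*r^2 - r - 2)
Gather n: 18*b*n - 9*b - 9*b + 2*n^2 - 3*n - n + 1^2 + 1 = -18*b + 2*n^2 + n*(18*b - 4) + 2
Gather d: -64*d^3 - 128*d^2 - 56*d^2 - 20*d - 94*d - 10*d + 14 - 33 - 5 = -64*d^3 - 184*d^2 - 124*d - 24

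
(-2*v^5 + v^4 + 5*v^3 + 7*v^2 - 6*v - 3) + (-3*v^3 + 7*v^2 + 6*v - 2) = -2*v^5 + v^4 + 2*v^3 + 14*v^2 - 5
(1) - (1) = 0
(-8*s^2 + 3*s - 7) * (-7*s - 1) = 56*s^3 - 13*s^2 + 46*s + 7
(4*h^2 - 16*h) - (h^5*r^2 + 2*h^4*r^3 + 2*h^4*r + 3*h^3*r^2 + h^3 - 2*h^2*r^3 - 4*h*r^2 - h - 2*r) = -h^5*r^2 - 2*h^4*r^3 - 2*h^4*r - 3*h^3*r^2 - h^3 + 2*h^2*r^3 + 4*h^2 + 4*h*r^2 - 15*h + 2*r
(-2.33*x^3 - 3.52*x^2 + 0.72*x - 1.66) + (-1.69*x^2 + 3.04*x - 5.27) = -2.33*x^3 - 5.21*x^2 + 3.76*x - 6.93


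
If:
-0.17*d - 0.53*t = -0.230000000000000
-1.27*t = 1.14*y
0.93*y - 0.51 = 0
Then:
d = 2.89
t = -0.49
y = 0.55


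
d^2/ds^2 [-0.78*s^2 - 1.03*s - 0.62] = -1.56000000000000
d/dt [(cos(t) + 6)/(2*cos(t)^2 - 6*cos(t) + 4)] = (cos(t)^2 + 12*cos(t) - 20)*sin(t)/(2*(cos(t)^2 - 3*cos(t) + 2)^2)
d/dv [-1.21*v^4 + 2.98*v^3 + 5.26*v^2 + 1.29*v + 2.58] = -4.84*v^3 + 8.94*v^2 + 10.52*v + 1.29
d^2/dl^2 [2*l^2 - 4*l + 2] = 4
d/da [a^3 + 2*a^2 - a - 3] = 3*a^2 + 4*a - 1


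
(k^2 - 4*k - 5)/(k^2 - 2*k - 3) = (k - 5)/(k - 3)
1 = 1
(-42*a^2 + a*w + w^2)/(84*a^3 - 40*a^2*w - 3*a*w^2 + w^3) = (-42*a^2 + a*w + w^2)/(84*a^3 - 40*a^2*w - 3*a*w^2 + w^3)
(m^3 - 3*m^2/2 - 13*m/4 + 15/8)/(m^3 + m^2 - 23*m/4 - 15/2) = (m - 1/2)/(m + 2)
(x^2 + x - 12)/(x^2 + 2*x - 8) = (x - 3)/(x - 2)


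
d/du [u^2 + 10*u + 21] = 2*u + 10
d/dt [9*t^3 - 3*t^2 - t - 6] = 27*t^2 - 6*t - 1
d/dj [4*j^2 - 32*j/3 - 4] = 8*j - 32/3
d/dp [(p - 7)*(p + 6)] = 2*p - 1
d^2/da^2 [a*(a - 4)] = 2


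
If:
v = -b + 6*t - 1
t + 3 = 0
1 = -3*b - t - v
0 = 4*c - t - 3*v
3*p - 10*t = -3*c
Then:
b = 21/2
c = -183/8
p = 103/8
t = -3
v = -59/2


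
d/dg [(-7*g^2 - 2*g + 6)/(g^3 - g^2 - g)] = (7*g^4 + 4*g^3 - 13*g^2 + 12*g + 6)/(g^2*(g^4 - 2*g^3 - g^2 + 2*g + 1))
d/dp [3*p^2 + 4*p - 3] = 6*p + 4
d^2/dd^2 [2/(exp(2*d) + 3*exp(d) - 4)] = 2*(2*(2*exp(d) + 3)^2*exp(d) - (4*exp(d) + 3)*(exp(2*d) + 3*exp(d) - 4))*exp(d)/(exp(2*d) + 3*exp(d) - 4)^3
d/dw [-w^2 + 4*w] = 4 - 2*w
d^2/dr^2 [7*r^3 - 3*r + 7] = 42*r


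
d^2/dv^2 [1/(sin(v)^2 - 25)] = 2*(-2*sin(v)^4 - 47*sin(v)^2 + 25)/(sin(v)^2 - 25)^3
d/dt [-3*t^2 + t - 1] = 1 - 6*t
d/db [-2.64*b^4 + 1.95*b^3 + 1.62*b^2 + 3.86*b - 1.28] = -10.56*b^3 + 5.85*b^2 + 3.24*b + 3.86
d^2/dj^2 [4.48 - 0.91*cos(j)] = 0.91*cos(j)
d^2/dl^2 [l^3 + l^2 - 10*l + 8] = 6*l + 2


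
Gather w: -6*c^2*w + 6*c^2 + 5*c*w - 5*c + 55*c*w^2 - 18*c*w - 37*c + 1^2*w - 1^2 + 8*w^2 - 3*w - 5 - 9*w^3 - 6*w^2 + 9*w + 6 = 6*c^2 - 42*c - 9*w^3 + w^2*(55*c + 2) + w*(-6*c^2 - 13*c + 7)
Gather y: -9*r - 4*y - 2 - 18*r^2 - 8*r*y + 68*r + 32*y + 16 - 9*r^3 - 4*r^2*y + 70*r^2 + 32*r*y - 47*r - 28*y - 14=-9*r^3 + 52*r^2 + 12*r + y*(-4*r^2 + 24*r)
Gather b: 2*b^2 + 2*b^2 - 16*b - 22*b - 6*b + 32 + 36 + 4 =4*b^2 - 44*b + 72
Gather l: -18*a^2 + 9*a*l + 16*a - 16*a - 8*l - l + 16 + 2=-18*a^2 + l*(9*a - 9) + 18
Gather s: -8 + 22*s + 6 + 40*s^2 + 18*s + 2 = 40*s^2 + 40*s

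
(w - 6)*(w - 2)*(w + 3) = w^3 - 5*w^2 - 12*w + 36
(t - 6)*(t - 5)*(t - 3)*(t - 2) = t^4 - 16*t^3 + 91*t^2 - 216*t + 180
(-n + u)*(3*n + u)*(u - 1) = -3*n^2*u + 3*n^2 + 2*n*u^2 - 2*n*u + u^3 - u^2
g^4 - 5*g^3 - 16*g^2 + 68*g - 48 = (g - 6)*(g - 2)*(g - 1)*(g + 4)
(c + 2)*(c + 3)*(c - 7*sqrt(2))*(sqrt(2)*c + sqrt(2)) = sqrt(2)*c^4 - 14*c^3 + 6*sqrt(2)*c^3 - 84*c^2 + 11*sqrt(2)*c^2 - 154*c + 6*sqrt(2)*c - 84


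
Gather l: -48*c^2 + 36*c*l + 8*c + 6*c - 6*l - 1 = -48*c^2 + 14*c + l*(36*c - 6) - 1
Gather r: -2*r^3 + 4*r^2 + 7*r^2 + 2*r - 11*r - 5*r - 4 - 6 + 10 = -2*r^3 + 11*r^2 - 14*r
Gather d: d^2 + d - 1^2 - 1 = d^2 + d - 2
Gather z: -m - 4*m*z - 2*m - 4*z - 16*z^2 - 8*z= -3*m - 16*z^2 + z*(-4*m - 12)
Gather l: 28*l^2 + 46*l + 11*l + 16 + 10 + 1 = 28*l^2 + 57*l + 27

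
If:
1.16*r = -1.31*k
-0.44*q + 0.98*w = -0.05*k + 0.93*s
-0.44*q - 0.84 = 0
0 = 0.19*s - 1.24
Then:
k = 104.589473684211 - 19.6*w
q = -1.91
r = 22.1344827586207*w - 118.113974591652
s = 6.53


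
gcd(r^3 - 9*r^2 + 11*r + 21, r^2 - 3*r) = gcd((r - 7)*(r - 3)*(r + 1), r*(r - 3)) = r - 3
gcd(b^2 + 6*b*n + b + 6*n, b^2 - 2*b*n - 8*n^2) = 1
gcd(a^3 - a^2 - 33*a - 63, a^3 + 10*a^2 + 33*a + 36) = a^2 + 6*a + 9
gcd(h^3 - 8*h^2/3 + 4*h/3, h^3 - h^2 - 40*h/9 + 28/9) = h - 2/3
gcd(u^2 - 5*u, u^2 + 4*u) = u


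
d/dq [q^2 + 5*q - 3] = 2*q + 5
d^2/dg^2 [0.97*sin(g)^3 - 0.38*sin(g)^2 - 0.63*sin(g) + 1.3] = -0.097500000000001*sin(g) + 2.1825*sin(3*g) - 0.76*cos(2*g)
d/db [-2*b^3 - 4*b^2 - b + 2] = -6*b^2 - 8*b - 1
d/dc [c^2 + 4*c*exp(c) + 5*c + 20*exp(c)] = 4*c*exp(c) + 2*c + 24*exp(c) + 5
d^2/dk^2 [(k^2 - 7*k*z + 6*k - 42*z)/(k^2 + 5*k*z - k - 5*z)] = 2*((2*k + 5*z - 1)^2*(k^2 - 7*k*z + 6*k - 42*z) + (k^2 + 5*k*z - k - 5*z)^2 + (k^2 + 5*k*z - k - 5*z)*(-k^2 + 7*k*z - 6*k + 42*z - (2*k - 7*z + 6)*(2*k + 5*z - 1)))/(k^2 + 5*k*z - k - 5*z)^3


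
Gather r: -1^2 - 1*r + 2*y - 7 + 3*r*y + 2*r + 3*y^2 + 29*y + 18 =r*(3*y + 1) + 3*y^2 + 31*y + 10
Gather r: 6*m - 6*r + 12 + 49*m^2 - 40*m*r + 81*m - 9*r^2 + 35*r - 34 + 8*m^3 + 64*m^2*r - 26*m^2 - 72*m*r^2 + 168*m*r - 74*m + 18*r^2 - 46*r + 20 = 8*m^3 + 23*m^2 + 13*m + r^2*(9 - 72*m) + r*(64*m^2 + 128*m - 17) - 2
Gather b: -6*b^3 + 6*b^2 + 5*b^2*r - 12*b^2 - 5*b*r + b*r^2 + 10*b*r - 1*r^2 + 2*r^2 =-6*b^3 + b^2*(5*r - 6) + b*(r^2 + 5*r) + r^2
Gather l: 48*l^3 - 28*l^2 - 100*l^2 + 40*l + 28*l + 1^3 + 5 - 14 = 48*l^3 - 128*l^2 + 68*l - 8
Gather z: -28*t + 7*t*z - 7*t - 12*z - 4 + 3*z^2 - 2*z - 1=-35*t + 3*z^2 + z*(7*t - 14) - 5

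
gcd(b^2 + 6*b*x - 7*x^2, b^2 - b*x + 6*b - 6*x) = -b + x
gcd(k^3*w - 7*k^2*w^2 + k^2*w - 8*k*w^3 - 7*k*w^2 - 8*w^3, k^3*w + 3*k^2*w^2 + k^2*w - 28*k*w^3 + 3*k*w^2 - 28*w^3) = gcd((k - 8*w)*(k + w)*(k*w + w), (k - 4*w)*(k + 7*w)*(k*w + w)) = k*w + w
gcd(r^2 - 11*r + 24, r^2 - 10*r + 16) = r - 8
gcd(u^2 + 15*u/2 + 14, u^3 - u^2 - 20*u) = u + 4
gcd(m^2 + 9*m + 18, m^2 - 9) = m + 3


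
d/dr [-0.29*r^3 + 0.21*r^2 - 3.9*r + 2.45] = -0.87*r^2 + 0.42*r - 3.9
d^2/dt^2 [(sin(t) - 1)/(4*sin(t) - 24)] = 5*(-6*sin(t) + cos(t)^2 + 1)/(4*(sin(t) - 6)^3)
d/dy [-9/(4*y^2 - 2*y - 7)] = 18*(4*y - 1)/(-4*y^2 + 2*y + 7)^2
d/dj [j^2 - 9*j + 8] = 2*j - 9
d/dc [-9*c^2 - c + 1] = -18*c - 1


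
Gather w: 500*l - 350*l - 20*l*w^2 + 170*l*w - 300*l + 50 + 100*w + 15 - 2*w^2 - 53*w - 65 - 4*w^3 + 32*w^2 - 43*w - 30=-150*l - 4*w^3 + w^2*(30 - 20*l) + w*(170*l + 4) - 30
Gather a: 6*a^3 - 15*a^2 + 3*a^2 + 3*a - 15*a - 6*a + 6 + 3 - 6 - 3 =6*a^3 - 12*a^2 - 18*a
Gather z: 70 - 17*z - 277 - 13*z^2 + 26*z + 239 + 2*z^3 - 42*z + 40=2*z^3 - 13*z^2 - 33*z + 72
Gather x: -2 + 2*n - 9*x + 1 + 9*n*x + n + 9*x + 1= 9*n*x + 3*n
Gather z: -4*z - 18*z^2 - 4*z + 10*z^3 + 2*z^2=10*z^3 - 16*z^2 - 8*z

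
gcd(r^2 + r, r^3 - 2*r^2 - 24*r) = r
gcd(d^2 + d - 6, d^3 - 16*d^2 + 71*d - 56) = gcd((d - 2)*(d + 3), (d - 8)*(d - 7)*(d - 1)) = 1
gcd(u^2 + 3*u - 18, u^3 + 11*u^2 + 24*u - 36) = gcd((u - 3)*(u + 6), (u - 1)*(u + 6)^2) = u + 6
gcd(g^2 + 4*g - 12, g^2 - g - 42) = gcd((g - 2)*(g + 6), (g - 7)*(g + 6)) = g + 6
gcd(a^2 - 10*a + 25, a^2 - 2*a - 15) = a - 5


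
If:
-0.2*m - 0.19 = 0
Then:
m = -0.95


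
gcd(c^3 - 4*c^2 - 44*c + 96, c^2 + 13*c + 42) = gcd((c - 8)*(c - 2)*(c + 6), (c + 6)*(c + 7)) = c + 6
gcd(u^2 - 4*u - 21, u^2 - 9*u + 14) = u - 7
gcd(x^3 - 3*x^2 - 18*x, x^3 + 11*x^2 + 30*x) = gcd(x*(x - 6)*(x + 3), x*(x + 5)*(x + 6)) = x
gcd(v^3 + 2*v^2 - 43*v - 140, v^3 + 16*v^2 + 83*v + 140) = v^2 + 9*v + 20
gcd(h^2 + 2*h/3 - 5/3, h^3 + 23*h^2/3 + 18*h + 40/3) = h + 5/3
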